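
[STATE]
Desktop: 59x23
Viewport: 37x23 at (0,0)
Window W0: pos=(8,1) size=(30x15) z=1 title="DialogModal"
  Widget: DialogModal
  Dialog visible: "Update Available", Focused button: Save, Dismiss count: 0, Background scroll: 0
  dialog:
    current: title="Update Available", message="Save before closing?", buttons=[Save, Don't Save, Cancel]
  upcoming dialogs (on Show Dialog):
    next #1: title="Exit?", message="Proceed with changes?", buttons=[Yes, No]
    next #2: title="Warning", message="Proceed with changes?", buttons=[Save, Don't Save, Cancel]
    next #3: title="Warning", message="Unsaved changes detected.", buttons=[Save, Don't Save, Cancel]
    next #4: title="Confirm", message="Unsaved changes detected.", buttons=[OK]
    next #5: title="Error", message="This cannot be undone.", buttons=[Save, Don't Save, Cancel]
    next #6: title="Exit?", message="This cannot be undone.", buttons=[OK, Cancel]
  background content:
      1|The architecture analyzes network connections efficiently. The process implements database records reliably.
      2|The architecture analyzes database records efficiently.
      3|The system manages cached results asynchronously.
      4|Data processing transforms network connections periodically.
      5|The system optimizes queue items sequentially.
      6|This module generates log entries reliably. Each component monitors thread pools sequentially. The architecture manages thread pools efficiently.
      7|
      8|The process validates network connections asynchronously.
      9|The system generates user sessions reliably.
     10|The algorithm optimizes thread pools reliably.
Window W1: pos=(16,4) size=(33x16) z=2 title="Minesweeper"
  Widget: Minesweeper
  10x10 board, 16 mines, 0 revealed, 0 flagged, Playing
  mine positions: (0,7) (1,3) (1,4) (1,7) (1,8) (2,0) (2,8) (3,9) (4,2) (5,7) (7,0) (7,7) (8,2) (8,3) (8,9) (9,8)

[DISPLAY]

                                     
        ┏━━━━━━━━━━━━━━━━━━━━━━━━━━━━
        ┃ DialogModal                
        ┠────────────────────────────
        ┃The arc┏━━━━━━━━━━━━━━━━━━━━
        ┃The arc┃ Minesweeper        
        ┃The sys┠────────────────────
        ┃Da┌────┃■■■■■■■■■■          
        ┃Th│   U┃■■■■■■■■■■          
        ┃Th│ Sav┃■■■■■■■■■■          
        ┃  │[Sav┃■■■■■■■■■■          
        ┃Th└────┃■■■■■■■■■■          
        ┃The sys┃■■■■■■■■■■          
        ┃The alg┃■■■■■■■■■■          
        ┃       ┃■■■■■■■■■■          
        ┗━━━━━━━┃■■■■■■■■■■          
                ┃■■■■■■■■■■          
                ┃                    
                ┃                    
                ┗━━━━━━━━━━━━━━━━━━━━
                                     
                                     
                                     


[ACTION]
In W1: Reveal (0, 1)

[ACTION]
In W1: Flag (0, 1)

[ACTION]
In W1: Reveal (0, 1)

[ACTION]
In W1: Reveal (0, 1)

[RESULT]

                                     
        ┏━━━━━━━━━━━━━━━━━━━━━━━━━━━━
        ┃ DialogModal                
        ┠────────────────────────────
        ┃The arc┏━━━━━━━━━━━━━━━━━━━━
        ┃The arc┃ Minesweeper        
        ┃The sys┠────────────────────
        ┃Da┌────┃  1■■■■■■■          
        ┃Th│   U┃111■■■■■■■          
        ┃Th│ Sav┃■■■■■■■■■■          
        ┃  │[Sav┃■■■■■■■■■■          
        ┃Th└────┃■■■■■■■■■■          
        ┃The sys┃■■■■■■■■■■          
        ┃The alg┃■■■■■■■■■■          
        ┃       ┃■■■■■■■■■■          
        ┗━━━━━━━┃■■■■■■■■■■          
                ┃■■■■■■■■■■          
                ┃                    
                ┃                    
                ┗━━━━━━━━━━━━━━━━━━━━
                                     
                                     
                                     


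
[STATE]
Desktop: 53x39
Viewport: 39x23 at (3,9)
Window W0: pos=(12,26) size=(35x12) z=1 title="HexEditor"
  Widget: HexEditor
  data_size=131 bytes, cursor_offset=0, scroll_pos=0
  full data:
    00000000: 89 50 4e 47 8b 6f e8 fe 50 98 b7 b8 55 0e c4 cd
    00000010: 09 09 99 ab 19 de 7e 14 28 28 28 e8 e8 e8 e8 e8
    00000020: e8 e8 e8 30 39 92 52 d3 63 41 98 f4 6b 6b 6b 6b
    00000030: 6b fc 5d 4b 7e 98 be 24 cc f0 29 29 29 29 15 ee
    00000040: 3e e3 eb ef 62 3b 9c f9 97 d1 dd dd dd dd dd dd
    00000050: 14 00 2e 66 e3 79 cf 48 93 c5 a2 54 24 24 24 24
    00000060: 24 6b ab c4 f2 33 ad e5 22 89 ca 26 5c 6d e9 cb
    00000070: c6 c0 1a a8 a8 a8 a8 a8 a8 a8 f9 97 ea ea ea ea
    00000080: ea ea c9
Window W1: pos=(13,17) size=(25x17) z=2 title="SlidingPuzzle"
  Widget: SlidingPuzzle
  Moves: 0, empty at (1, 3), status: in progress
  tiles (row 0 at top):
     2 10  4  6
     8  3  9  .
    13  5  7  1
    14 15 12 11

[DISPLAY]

                                       
                                       
                                       
                                       
                                       
                                       
                                       
                                       
          ┏━━━━━━━━━━━━━━━━━━━━━━━┓    
          ┃ SlidingPuzzle         ┃    
          ┠───────────────────────┨    
          ┃┌────┬────┬────┬────┐  ┃    
          ┃│  2 │ 10 │  4 │  6 │  ┃    
          ┃├────┼────┼────┼────┤  ┃    
          ┃│  8 │  3 │  9 │    │  ┃    
          ┃├────┼────┼────┼────┤  ┃    
          ┃│ 13 │  5 │  7 │  1 │  ┃    
         ┏┃├────┼────┼────┼────┤  ┃━━━━
         ┃┃│ 14 │ 15 │ 12 │ 11 │  ┃    
         ┠┃└────┴────┴────┴────┘  ┃────
         ┃┃Moves: 0               ┃6f e
         ┃┃                       ┃de 7
         ┃┃                       ┃92 5


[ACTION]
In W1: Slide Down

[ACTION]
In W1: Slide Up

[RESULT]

                                       
                                       
                                       
                                       
                                       
                                       
                                       
                                       
          ┏━━━━━━━━━━━━━━━━━━━━━━━┓    
          ┃ SlidingPuzzle         ┃    
          ┠───────────────────────┨    
          ┃┌────┬────┬────┬────┐  ┃    
          ┃│  2 │ 10 │  4 │  6 │  ┃    
          ┃├────┼────┼────┼────┤  ┃    
          ┃│  8 │  3 │  9 │    │  ┃    
          ┃├────┼────┼────┼────┤  ┃    
          ┃│ 13 │  5 │  7 │  1 │  ┃    
         ┏┃├────┼────┼────┼────┤  ┃━━━━
         ┃┃│ 14 │ 15 │ 12 │ 11 │  ┃    
         ┠┃└────┴────┴────┴────┘  ┃────
         ┃┃Moves: 2               ┃6f e
         ┃┃                       ┃de 7
         ┃┃                       ┃92 5


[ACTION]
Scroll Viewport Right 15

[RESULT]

                                       
                                       
                                       
                                       
                                       
                                       
                                       
                                       
━━━━━━━━━━━━━━━━━━━━━━━┓               
 SlidingPuzzle         ┃               
───────────────────────┨               
┌────┬────┬────┬────┐  ┃               
│  2 │ 10 │  4 │  6 │  ┃               
├────┼────┼────┼────┤  ┃               
│  8 │  3 │  9 │    │  ┃               
├────┼────┼────┼────┤  ┃               
│ 13 │  5 │  7 │  1 │  ┃               
├────┼────┼────┼────┤  ┃━━━━━━━━┓      
│ 14 │ 15 │ 12 │ 11 │  ┃        ┃      
└────┴────┴────┴────┘  ┃────────┨      
Moves: 2               ┃6f e8 fe┃      
                       ┃de 7e 14┃      
                       ┃92 52 d3┃      


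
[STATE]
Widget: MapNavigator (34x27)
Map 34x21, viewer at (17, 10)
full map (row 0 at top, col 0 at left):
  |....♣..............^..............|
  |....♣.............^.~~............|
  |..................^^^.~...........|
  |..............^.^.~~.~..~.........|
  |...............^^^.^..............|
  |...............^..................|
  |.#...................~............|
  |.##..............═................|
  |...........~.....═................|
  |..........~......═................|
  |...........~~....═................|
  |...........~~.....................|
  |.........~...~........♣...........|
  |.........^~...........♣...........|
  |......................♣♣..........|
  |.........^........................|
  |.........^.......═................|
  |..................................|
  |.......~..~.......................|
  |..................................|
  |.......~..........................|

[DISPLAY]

                                  
                                  
                                  
....♣..............^..............
....♣.............^.~~............
..................^^^.~...........
..............^.^.~~.~..~.........
...............^^^.^..............
...............^..................
.#...................~............
.##..............═................
...........~.....═................
..........~......═................
...........~~....@................
...........~~.....................
.........~...~........♣...........
.........^~...........♣...........
......................♣♣..........
.........^........................
.........^.......═................
..................................
.......~..~.......................
..................................
.......~..........................
                                  
                                  
                                  


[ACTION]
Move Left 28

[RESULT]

                                  
                                  
                                  
                 ....♣............
                 ....♣............
                 .................
                 ..............^.^
                 ...............^^
                 ...............^.
                 .#...............
                 .##..............
                 ...........~.....
                 ..........~......
                 @..........~~....
                 ...........~~....
                 .........~...~...
                 .........^~......
                 .................
                 .........^.......
                 .........^.......
                 .................
                 .......~..~......
                 .................
                 .......~.........
                                  
                                  
                                  


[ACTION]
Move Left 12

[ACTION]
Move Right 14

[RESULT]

                                  
                                  
                                  
   ....♣..............^...........
   ....♣.............^.~~.........
   ..................^^^.~........
   ..............^.^.~~.~..~......
   ...............^^^.^...........
   ...............^...............
   .#...................~.........
   .##..............═.............
   ...........~.....═.............
   ..........~......═.............
   ...........~~.@..═.............
   ...........~~..................
   .........~...~........♣........
   .........^~...........♣........
   ......................♣♣.......
   .........^.....................
   .........^.......═.............
   ...............................
   .......~..~....................
   ...............................
   .......~.......................
                                  
                                  
                                  


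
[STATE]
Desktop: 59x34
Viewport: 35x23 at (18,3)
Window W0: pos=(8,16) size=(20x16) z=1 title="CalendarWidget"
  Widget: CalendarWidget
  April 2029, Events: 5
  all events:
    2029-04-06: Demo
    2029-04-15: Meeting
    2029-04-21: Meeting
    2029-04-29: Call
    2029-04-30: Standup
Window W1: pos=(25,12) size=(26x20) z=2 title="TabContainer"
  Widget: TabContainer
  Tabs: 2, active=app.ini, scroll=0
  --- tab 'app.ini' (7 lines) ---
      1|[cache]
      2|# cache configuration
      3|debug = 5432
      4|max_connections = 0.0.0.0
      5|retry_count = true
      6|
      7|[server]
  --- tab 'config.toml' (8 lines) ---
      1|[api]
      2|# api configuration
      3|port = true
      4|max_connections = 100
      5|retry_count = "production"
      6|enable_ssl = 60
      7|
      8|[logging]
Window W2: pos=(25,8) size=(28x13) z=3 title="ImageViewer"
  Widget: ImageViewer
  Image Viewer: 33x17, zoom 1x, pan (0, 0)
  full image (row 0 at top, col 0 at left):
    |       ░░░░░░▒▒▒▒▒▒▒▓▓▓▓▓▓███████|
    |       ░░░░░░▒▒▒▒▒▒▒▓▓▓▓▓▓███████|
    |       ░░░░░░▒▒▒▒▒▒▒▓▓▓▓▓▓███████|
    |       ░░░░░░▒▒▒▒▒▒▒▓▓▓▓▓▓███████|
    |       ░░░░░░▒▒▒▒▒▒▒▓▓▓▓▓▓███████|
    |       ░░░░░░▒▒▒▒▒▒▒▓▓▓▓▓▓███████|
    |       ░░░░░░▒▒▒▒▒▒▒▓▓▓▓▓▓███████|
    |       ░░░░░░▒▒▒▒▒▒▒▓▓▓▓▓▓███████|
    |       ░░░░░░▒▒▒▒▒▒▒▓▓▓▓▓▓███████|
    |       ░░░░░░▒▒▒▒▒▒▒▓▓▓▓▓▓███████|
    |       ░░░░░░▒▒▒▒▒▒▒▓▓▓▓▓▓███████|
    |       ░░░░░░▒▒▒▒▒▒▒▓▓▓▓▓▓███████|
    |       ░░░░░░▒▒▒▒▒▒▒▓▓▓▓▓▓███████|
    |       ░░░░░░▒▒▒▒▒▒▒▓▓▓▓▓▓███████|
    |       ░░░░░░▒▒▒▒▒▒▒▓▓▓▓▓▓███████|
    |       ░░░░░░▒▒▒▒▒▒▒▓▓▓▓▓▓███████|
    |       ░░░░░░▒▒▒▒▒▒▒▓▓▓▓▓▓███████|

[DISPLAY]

                                   
                                   
                                   
                                   
                                   
       ┏━━━━━━━━━━━━━━━━━━━━━━━━━━┓
       ┃ ImageViewer              ┃
       ┠──────────────────────────┨
       ┃       ░░░░░░▒▒▒▒▒▒▒▓▓▓▓▓▓┃
       ┃       ░░░░░░▒▒▒▒▒▒▒▓▓▓▓▓▓┃
       ┃       ░░░░░░▒▒▒▒▒▒▒▓▓▓▓▓▓┃
       ┃       ░░░░░░▒▒▒▒▒▒▒▓▓▓▓▓▓┃
       ┃       ░░░░░░▒▒▒▒▒▒▒▓▓▓▓▓▓┃
━━━━━━━┃       ░░░░░░▒▒▒▒▒▒▒▓▓▓▓▓▓┃
Widget ┃       ░░░░░░▒▒▒▒▒▒▒▓▓▓▓▓▓┃
───────┃       ░░░░░░▒▒▒▒▒▒▒▓▓▓▓▓▓┃
 2029  ┃       ░░░░░░▒▒▒▒▒▒▒▓▓▓▓▓▓┃
Th Fr S┗━━━━━━━━━━━━━━━━━━━━━━━━━━┛
       ┃retry_count = true      ┃  
 5  6* ┃                        ┃  
12 13 1┃[server]                ┃  
19 20 2┃                        ┃  
26 27 2┃                        ┃  


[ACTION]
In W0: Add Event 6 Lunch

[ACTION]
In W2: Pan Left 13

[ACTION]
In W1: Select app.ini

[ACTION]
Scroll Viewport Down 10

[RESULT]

       ┃       ░░░░░░▒▒▒▒▒▒▒▓▓▓▓▓▓┃
       ┃       ░░░░░░▒▒▒▒▒▒▒▓▓▓▓▓▓┃
       ┃       ░░░░░░▒▒▒▒▒▒▒▓▓▓▓▓▓┃
       ┃       ░░░░░░▒▒▒▒▒▒▒▓▓▓▓▓▓┃
       ┃       ░░░░░░▒▒▒▒▒▒▒▓▓▓▓▓▓┃
━━━━━━━┃       ░░░░░░▒▒▒▒▒▒▒▓▓▓▓▓▓┃
Widget ┃       ░░░░░░▒▒▒▒▒▒▒▓▓▓▓▓▓┃
───────┃       ░░░░░░▒▒▒▒▒▒▒▓▓▓▓▓▓┃
 2029  ┃       ░░░░░░▒▒▒▒▒▒▒▓▓▓▓▓▓┃
Th Fr S┗━━━━━━━━━━━━━━━━━━━━━━━━━━┛
       ┃retry_count = true      ┃  
 5  6* ┃                        ┃  
12 13 1┃[server]                ┃  
19 20 2┃                        ┃  
26 27 2┃                        ┃  
       ┃                        ┃  
       ┃                        ┃  
       ┃                        ┃  
       ┃                        ┃  
       ┃                        ┃  
━━━━━━━┗━━━━━━━━━━━━━━━━━━━━━━━━┛  
                                   
                                   


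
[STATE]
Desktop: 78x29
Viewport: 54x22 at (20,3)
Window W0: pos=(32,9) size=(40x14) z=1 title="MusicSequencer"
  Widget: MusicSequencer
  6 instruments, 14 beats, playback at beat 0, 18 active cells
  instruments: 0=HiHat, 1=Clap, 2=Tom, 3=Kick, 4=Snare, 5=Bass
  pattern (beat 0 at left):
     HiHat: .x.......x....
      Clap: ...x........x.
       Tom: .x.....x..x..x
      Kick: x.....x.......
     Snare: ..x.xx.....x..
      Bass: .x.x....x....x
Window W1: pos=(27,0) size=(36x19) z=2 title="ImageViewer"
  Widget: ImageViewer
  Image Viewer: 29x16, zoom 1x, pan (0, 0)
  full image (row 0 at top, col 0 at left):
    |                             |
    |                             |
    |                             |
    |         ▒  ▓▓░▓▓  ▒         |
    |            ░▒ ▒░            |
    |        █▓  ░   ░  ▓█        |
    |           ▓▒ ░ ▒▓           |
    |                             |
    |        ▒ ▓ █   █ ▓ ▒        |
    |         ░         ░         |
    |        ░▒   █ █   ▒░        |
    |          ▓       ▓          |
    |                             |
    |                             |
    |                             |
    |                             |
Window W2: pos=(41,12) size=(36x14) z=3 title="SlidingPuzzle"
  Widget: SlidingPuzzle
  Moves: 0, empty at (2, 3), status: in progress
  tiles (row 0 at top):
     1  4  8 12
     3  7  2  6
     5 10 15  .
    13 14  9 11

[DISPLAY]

       ┃                                  ┃           
       ┃                                  ┃           
       ┃                                  ┃           
       ┃         ▒  ▓▓░▓▓  ▒              ┃           
       ┃            ░▒ ▒░                 ┃           
       ┃        █▓  ░   ░  ▓█             ┃           
       ┃           ▓▒ ░ ▒▓                ┃━━━━━━━━┓  
       ┃                                  ┃        ┃  
       ┃        ▒ ▓ █   █ ▓ ▒             ┃────────┨  
       ┃         ░   ┏━━━━━━━━━━━━━━━━━━━━━━━━━━━━━━━━
       ┃        ░▒   ┃ SlidingPuzzle                  
       ┃          ▓  ┠────────────────────────────────
       ┃             ┃┌────┬────┬────┬────┐           
       ┃             ┃│  1 │  4 │  8 │ 12 │           
       ┃             ┃├────┼────┼────┼────┤           
       ┗━━━━━━━━━━━━━┃│  3 │  7 │  2 │  6 │           
            ┃        ┃├────┼────┼────┼────┤           
            ┃        ┃│  5 │ 10 │ 15 │    │           
            ┃        ┃├────┼────┼────┼────┤           
            ┗━━━━━━━━┃│ 13 │ 14 │  9 │ 11 │           
                     ┃└────┴────┴────┴────┘           
                     ┃Moves: 0                        


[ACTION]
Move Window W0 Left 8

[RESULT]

       ┃                                  ┃           
       ┃                                  ┃           
       ┃                                  ┃           
       ┃         ▒  ▓▓░▓▓  ▒              ┃           
       ┃            ░▒ ▒░                 ┃           
       ┃        █▓  ░   ░  ▓█             ┃           
    ┏━━┃           ▓▒ ░ ▒▓                ┃┓          
    ┃ M┃                                  ┃┃          
    ┠──┃        ▒ ▓ █   █ ▓ ▒             ┃┨          
    ┃  ┃         ░   ┏━━━━━━━━━━━━━━━━━━━━━━━━━━━━━━━━
    ┃ H┃        ░▒   ┃ SlidingPuzzle                  
    ┃  ┃          ▓  ┠────────────────────────────────
    ┃  ┃             ┃┌────┬────┬────┬────┐           
    ┃  ┃             ┃│  1 │  4 │  8 │ 12 │           
    ┃ S┃             ┃├────┼────┼────┼────┤           
    ┃  ┗━━━━━━━━━━━━━┃│  3 │  7 │  2 │  6 │           
    ┃                ┃├────┼────┼────┼────┤           
    ┃                ┃│  5 │ 10 │ 15 │    │           
    ┃                ┃├────┼────┼────┼────┤           
    ┗━━━━━━━━━━━━━━━━┃│ 13 │ 14 │  9 │ 11 │           
                     ┃└────┴────┴────┴────┘           
                     ┃Moves: 0                        


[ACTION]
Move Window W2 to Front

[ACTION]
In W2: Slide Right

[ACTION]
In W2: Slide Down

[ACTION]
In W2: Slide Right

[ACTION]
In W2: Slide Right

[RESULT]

       ┃                                  ┃           
       ┃                                  ┃           
       ┃                                  ┃           
       ┃         ▒  ▓▓░▓▓  ▒              ┃           
       ┃            ░▒ ▒░                 ┃           
       ┃        █▓  ░   ░  ▓█             ┃           
    ┏━━┃           ▓▒ ░ ▒▓                ┃┓          
    ┃ M┃                                  ┃┃          
    ┠──┃        ▒ ▓ █   █ ▓ ▒             ┃┨          
    ┃  ┃         ░   ┏━━━━━━━━━━━━━━━━━━━━━━━━━━━━━━━━
    ┃ H┃        ░▒   ┃ SlidingPuzzle                  
    ┃  ┃          ▓  ┠────────────────────────────────
    ┃  ┃             ┃┌────┬────┬────┬────┐           
    ┃  ┃             ┃│  1 │  4 │  8 │ 12 │           
    ┃ S┃             ┃├────┼────┼────┼────┤           
    ┃  ┗━━━━━━━━━━━━━┃│    │  3 │  7 │  6 │           
    ┃                ┃├────┼────┼────┼────┤           
    ┃                ┃│  5 │ 10 │  2 │ 15 │           
    ┃                ┃├────┼────┼────┼────┤           
    ┗━━━━━━━━━━━━━━━━┃│ 13 │ 14 │  9 │ 11 │           
                     ┃└────┴────┴────┴────┘           
                     ┃Moves: 4                        


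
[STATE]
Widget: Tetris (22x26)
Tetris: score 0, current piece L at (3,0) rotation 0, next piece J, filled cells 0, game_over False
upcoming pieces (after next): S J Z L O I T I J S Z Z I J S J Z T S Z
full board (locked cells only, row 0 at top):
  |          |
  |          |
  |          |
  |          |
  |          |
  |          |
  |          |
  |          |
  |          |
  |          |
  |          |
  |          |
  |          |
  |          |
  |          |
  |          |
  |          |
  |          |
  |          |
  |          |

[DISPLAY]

     ▒    │Next:      
   ▒▒▒    │█          
          │███        
          │           
          │           
          │           
          │Score:     
          │0          
          │           
          │           
          │           
          │           
          │           
          │           
          │           
          │           
          │           
          │           
          │           
          │           
          │           
          │           
          │           
          │           
          │           
          │           


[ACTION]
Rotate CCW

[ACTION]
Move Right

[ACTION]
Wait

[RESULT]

          │Next:      
    ▒▒    │█          
     ▒    │███        
     ▒    │           
          │           
          │           
          │Score:     
          │0          
          │           
          │           
          │           
          │           
          │           
          │           
          │           
          │           
          │           
          │           
          │           
          │           
          │           
          │           
          │           
          │           
          │           
          │           


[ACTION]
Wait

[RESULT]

          │Next:      
          │█          
    ▒▒    │███        
     ▒    │           
     ▒    │           
          │           
          │Score:     
          │0          
          │           
          │           
          │           
          │           
          │           
          │           
          │           
          │           
          │           
          │           
          │           
          │           
          │           
          │           
          │           
          │           
          │           
          │           


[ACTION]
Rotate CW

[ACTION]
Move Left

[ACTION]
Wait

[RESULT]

          │Next:      
          │█          
          │███        
     ▒    │           
   ▒▒▒    │           
          │           
          │Score:     
          │0          
          │           
          │           
          │           
          │           
          │           
          │           
          │           
          │           
          │           
          │           
          │           
          │           
          │           
          │           
          │           
          │           
          │           
          │           


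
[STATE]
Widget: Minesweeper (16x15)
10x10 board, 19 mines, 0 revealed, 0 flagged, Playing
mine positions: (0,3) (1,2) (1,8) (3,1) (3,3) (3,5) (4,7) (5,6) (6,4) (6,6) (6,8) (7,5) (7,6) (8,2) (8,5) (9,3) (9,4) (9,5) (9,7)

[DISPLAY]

■■■■■■■■■■      
■■■■■■■■■■      
■■■■■■■■■■      
■■■■■■■■■■      
■■■■■■■■■■      
■■■■■■■■■■      
■■■■■■■■■■      
■■■■■■■■■■      
■■■■■■■■■■      
■■■■■■■■■■      
                
                
                
                
                


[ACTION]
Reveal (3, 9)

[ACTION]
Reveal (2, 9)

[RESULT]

■■■■■■■■■■      
■■■■■■■■■■      
■■■■■■■■11      
■■■■■■■■1       
■■■■■■■■1       
■■■■■■■■21      
■■■■■■■■■■      
■■■■■■■■■■      
■■■■■■■■■■      
■■■■■■■■■■      
                
                
                
                
                


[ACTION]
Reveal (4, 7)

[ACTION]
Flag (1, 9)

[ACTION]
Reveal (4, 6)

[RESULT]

■■■✹■■■■■■      
■■✹■■■■■✹■      
■■■■■■■■11      
■✹■✹■✹■■1       
■■■■■■■✹1       
■■■■■■✹■21      
■■■■✹■✹■✹■      
■■■■■✹✹■■■      
■■✹■■✹■■■■      
■■■✹✹✹■✹■■      
                
                
                
                
                


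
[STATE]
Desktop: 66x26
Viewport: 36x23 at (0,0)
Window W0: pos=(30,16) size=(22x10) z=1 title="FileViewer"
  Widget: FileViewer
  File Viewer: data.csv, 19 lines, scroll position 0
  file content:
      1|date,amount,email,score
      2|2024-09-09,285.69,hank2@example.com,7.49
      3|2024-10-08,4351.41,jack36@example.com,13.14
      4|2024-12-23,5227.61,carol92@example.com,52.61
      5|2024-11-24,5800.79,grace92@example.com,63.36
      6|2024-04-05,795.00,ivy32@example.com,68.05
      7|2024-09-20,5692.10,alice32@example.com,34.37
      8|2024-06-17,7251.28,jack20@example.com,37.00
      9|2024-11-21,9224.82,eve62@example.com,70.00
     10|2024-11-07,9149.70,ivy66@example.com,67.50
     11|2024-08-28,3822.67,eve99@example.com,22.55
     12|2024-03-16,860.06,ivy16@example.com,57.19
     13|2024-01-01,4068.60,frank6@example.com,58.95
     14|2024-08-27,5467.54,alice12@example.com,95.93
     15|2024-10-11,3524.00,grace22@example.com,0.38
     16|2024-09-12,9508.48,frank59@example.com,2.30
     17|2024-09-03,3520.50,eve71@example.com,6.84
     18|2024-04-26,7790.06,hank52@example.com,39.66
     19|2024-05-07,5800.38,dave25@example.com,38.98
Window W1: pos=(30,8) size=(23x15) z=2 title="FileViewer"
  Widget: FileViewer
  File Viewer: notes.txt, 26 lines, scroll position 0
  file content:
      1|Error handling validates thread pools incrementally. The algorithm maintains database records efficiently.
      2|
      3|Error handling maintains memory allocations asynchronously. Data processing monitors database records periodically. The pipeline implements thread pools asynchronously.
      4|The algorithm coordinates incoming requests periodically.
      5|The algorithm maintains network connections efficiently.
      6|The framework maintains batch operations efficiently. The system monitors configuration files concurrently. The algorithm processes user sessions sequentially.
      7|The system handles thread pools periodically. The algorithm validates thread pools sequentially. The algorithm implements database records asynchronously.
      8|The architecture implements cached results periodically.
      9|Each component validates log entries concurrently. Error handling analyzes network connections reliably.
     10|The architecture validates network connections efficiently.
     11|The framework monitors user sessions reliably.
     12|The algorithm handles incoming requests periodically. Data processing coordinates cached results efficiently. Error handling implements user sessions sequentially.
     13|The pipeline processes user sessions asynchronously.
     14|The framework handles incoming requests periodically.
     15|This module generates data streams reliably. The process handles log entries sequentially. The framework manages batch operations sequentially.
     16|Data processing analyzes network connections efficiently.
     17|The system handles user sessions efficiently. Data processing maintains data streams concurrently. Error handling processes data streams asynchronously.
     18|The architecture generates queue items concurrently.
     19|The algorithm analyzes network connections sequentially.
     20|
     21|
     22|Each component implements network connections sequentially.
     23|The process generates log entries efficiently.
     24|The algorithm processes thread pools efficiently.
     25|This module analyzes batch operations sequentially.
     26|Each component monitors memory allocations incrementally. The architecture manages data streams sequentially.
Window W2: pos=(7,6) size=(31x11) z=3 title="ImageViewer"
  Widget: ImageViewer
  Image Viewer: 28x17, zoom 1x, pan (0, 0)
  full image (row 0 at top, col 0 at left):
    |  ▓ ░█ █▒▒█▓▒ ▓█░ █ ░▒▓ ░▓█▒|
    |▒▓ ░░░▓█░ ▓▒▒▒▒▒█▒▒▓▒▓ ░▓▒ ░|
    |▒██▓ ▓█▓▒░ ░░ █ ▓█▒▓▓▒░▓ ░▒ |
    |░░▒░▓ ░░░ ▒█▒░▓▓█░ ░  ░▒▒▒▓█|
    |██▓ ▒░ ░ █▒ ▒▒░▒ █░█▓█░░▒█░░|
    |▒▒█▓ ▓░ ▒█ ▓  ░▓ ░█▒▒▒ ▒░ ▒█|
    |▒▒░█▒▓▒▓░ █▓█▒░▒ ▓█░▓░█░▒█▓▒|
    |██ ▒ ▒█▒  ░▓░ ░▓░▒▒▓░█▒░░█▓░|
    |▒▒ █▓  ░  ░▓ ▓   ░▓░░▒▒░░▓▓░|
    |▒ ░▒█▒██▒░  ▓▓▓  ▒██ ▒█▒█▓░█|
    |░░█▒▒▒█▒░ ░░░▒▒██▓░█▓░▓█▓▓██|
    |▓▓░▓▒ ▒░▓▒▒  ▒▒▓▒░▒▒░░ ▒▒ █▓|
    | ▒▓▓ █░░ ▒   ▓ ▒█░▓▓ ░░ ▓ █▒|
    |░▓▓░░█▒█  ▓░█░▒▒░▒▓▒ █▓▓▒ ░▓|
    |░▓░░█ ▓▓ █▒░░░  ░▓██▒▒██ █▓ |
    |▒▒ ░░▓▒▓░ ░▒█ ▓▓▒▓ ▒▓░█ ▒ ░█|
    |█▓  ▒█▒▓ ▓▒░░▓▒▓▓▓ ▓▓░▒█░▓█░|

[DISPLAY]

                                    
                                    
                                    
                                    
                                    
                                    
       ┏━━━━━━━━━━━━━━━━━━━━━━━━━━━━
       ┃ ImageViewer                
       ┠────────────────────────────
       ┃  ▓ ░█ █▒▒█▓▒ ▓█░ █ ░▒▓ ░▓█▒
       ┃▒▓ ░░░▓█░ ▓▒▒▒▒▒█▒▒▓▒▓ ░▓▒ ░
       ┃▒██▓ ▓█▓▒░ ░░ █ ▓█▒▓▓▒░▓ ░▒ 
       ┃░░▒░▓ ░░░ ▒█▒░▓▓█░ ░  ░▒▒▒▓█
       ┃██▓ ▒░ ░ █▒ ▒▒░▒ █░█▓█░░▒█░░
       ┃▒▒█▓ ▓░ ▒█ ▓  ░▓ ░█▒▒▒ ▒░ ▒█
       ┃▒▒░█▒▓▒▓░ █▓█▒░▒ ▓█░▓░█░▒█▓▒
       ┗━━━━━━━━━━━━━━━━━━━━━━━━━━━━
                              ┃The s
                              ┃The a
                              ┃Each 
                              ┃The a
                              ┃The f
                              ┗━━━━━


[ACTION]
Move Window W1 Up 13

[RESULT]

                              ┏━━━━━
                              ┃ File
                              ┠─────
                              ┃Error
                              ┃     
                              ┃Error
       ┏━━━━━━━━━━━━━━━━━━━━━━━━━━━━
       ┃ ImageViewer                
       ┠────────────────────────────
       ┃  ▓ ░█ █▒▒█▓▒ ▓█░ █ ░▒▓ ░▓█▒
       ┃▒▓ ░░░▓█░ ▓▒▒▒▒▒█▒▒▓▒▓ ░▓▒ ░
       ┃▒██▓ ▓█▓▒░ ░░ █ ▓█▒▓▓▒░▓ ░▒ 
       ┃░░▒░▓ ░░░ ▒█▒░▓▓█░ ░  ░▒▒▒▓█
       ┃██▓ ▒░ ░ █▒ ▒▒░▒ █░█▓█░░▒█░░
       ┃▒▒█▓ ▓░ ▒█ ▓  ░▓ ░█▒▒▒ ▒░ ▒█
       ┃▒▒░█▒▓▒▓░ █▓█▒░▒ ▓█░▓░█░▒█▓▒
       ┗━━━━━━━━━━━━━━━━━━━━━━━━━━━━
                              ┃ File
                              ┠─────
                              ┃date,
                              ┃2024-
                              ┃2024-
                              ┃2024-


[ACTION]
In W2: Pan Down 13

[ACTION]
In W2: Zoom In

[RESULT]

                              ┏━━━━━
                              ┃ File
                              ┠─────
                              ┃Error
                              ┃     
                              ┃Error
       ┏━━━━━━━━━━━━━━━━━━━━━━━━━━━━
       ┃ ImageViewer                
       ┠────────────────────────────
       ┃▒▒▒▒░░██▒▒▓▓▒▒▓▓░░  ██▓▓██▒▒
       ┃████  ▒▒  ▒▒██▒▒    ░░▓▓░░  
       ┃████  ▒▒  ▒▒██▒▒    ░░▓▓░░  
       ┃▒▒▒▒  ██▓▓    ░░    ░░▓▓  ▓▓
       ┃▒▒▒▒  ██▓▓    ░░    ░░▓▓  ▓▓
       ┃▒▒  ░░▒▒██▒▒████▒▒░░    ▓▓▓▓
       ┃▒▒  ░░▒▒██▒▒████▒▒░░    ▓▓▓▓
       ┗━━━━━━━━━━━━━━━━━━━━━━━━━━━━
                              ┃ File
                              ┠─────
                              ┃date,
                              ┃2024-
                              ┃2024-
                              ┃2024-


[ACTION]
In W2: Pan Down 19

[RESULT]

                              ┏━━━━━
                              ┃ File
                              ┠─────
                              ┃Error
                              ┃     
                              ┃Error
       ┏━━━━━━━━━━━━━━━━━━━━━━━━━━━━
       ┃ ImageViewer                
       ┠────────────────────────────
       ┃██▓▓    ▒▒██▒▒▓▓  ▓▓▒▒░░░░▓▓
       ┃██▓▓    ▒▒██▒▒▓▓  ▓▓▒▒░░░░▓▓
       ┃                            
       ┃                            
       ┃                            
       ┃                            
       ┃                            
       ┗━━━━━━━━━━━━━━━━━━━━━━━━━━━━
                              ┃ File
                              ┠─────
                              ┃date,
                              ┃2024-
                              ┃2024-
                              ┃2024-
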